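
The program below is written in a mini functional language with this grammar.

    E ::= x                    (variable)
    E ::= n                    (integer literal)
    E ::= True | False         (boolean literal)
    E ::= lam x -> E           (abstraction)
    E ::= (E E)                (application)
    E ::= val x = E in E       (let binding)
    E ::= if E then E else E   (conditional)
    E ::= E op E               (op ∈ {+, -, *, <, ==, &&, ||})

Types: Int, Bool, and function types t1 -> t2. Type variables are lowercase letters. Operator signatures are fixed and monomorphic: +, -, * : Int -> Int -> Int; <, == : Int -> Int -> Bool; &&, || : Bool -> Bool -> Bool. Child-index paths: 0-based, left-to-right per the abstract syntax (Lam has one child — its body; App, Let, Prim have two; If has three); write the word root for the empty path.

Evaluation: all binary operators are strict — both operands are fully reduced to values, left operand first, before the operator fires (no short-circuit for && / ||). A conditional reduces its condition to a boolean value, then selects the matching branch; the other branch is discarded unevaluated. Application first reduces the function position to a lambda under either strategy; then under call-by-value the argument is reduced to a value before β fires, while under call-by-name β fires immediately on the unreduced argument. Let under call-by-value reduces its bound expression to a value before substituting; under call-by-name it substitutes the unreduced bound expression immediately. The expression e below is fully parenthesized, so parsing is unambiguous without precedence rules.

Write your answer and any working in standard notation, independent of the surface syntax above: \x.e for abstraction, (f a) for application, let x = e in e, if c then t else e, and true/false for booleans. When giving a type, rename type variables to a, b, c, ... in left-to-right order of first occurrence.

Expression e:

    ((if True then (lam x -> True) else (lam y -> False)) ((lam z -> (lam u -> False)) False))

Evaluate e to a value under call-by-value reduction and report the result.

Working:
step 0: ((if true then (\x.true) else (\y.false)) ((\z.(\u.false)) false))
step 1: [if@0] ((\x.true) ((\z.(\u.false)) false))
step 2: [beta@1] ((\x.true) (\u.false))
step 3: [beta@root] true

Answer: true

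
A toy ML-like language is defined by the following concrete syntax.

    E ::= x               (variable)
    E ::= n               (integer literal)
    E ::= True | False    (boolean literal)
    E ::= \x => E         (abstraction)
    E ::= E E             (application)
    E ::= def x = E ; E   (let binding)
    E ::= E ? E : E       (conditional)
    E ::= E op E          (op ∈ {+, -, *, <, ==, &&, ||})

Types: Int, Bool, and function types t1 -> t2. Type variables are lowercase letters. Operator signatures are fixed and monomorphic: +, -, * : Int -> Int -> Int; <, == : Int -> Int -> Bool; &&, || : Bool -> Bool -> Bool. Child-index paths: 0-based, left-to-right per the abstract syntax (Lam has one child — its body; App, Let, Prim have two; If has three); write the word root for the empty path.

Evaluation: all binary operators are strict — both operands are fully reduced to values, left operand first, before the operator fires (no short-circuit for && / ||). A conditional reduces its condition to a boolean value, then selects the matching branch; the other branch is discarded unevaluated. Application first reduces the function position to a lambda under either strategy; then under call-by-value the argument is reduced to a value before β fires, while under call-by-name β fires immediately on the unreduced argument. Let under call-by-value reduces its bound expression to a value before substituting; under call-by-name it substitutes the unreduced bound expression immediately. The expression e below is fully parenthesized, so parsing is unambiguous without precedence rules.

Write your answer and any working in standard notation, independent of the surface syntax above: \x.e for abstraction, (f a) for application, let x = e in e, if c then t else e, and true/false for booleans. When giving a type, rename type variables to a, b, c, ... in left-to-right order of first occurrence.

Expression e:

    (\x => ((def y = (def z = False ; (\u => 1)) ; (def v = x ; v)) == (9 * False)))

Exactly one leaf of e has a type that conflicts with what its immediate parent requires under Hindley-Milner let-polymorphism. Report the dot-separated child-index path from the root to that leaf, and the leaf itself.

Working:
let z : Bool
\u._ : b -> Int
let y : forall. b -> Int
x : a
let v : a
v : a
  unify a ~ Int
  unify Int ~ Int
  unify Bool ~ Int
  FAIL: mismatch Bool ~ Int

Answer: 0.1.1 : false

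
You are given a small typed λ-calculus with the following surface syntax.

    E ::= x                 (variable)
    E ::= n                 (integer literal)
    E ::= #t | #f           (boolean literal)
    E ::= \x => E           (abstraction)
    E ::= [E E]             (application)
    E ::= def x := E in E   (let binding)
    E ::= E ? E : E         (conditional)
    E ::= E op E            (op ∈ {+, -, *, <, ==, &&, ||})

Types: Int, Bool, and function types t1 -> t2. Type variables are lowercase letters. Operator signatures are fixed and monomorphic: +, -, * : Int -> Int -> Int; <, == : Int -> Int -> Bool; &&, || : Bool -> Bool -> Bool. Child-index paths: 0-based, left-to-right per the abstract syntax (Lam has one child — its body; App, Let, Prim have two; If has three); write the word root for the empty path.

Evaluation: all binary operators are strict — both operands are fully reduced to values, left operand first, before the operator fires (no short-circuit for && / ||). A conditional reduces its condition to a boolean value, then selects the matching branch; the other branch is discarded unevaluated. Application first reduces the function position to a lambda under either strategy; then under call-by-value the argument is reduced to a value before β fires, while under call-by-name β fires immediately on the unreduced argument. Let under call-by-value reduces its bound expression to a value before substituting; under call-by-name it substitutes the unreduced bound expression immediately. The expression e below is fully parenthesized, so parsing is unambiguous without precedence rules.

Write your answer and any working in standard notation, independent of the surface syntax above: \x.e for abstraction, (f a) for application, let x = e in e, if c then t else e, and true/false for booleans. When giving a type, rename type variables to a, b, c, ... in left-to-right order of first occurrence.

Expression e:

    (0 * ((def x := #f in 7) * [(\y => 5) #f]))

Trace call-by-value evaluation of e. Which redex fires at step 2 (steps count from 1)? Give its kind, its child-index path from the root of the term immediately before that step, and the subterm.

Answer: beta at 1.1 : ((\y.5) false)

Derivation:
step 0: (0 * ((let x = false in 7) * ((\y.5) false)))
step 1: [let@1.0] (0 * (7 * ((\y.5) false)))
step 2: [beta@1.1] (0 * (7 * 5))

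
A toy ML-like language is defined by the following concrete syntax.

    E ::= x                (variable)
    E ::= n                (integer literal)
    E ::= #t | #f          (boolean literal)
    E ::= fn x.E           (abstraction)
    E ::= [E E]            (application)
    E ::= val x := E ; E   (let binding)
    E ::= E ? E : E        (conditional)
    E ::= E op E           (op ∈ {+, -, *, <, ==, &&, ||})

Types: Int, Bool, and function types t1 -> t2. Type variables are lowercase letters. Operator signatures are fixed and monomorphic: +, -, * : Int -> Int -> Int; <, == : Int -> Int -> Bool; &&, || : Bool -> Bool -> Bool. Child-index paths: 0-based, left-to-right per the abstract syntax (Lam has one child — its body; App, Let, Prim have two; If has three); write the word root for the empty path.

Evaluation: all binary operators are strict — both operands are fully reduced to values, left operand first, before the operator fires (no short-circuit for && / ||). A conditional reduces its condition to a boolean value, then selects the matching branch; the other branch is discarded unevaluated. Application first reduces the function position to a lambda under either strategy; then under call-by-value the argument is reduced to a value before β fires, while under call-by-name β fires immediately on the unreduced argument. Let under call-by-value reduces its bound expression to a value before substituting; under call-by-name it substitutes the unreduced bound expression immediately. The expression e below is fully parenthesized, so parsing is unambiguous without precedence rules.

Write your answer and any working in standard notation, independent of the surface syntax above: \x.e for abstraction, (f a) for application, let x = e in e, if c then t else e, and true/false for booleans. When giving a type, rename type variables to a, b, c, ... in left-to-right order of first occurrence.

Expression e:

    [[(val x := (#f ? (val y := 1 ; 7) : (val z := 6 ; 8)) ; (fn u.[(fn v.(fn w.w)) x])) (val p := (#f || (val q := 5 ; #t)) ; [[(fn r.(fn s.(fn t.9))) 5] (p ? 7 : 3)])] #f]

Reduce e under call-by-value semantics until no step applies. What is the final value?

Trace:
step 0: (((let x = (if false then (let y = 1 in 7) else (let z = 6 in 8)) in (\u.((\v.(\w.w)) x))) (let p = (false || (let q = 5 in true)) in (((\r.(\s.(\t.9))) 5) (if p then 7 else 3)))) false)
step 1: [if@0.0.0] (((let x = (let z = 6 in 8) in (\u.((\v.(\w.w)) x))) (let p = (false || (let q = 5 in true)) in (((\r.(\s.(\t.9))) 5) (if p then 7 else 3)))) false)
step 2: [let@0.0.0] (((let x = 8 in (\u.((\v.(\w.w)) x))) (let p = (false || (let q = 5 in true)) in (((\r.(\s.(\t.9))) 5) (if p then 7 else 3)))) false)
step 3: [let@0.0] (((\u.((\v.(\w.w)) 8)) (let p = (false || (let q = 5 in true)) in (((\r.(\s.(\t.9))) 5) (if p then 7 else 3)))) false)
step 4: [let@0.1.0.1] (((\u.((\v.(\w.w)) 8)) (let p = (false || true) in (((\r.(\s.(\t.9))) 5) (if p then 7 else 3)))) false)
step 5: [delta@0.1.0] (((\u.((\v.(\w.w)) 8)) (let p = true in (((\r.(\s.(\t.9))) 5) (if p then 7 else 3)))) false)
step 6: [let@0.1] (((\u.((\v.(\w.w)) 8)) (((\r.(\s.(\t.9))) 5) (if true then 7 else 3))) false)
step 7: [beta@0.1.0] (((\u.((\v.(\w.w)) 8)) ((\s.(\t.9)) (if true then 7 else 3))) false)
step 8: [if@0.1.1] (((\u.((\v.(\w.w)) 8)) ((\s.(\t.9)) 7)) false)
step 9: [beta@0.1] (((\u.((\v.(\w.w)) 8)) (\t.9)) false)
step 10: [beta@0] (((\v.(\w.w)) 8) false)
step 11: [beta@0] ((\w.w) false)
step 12: [beta@root] false

Answer: false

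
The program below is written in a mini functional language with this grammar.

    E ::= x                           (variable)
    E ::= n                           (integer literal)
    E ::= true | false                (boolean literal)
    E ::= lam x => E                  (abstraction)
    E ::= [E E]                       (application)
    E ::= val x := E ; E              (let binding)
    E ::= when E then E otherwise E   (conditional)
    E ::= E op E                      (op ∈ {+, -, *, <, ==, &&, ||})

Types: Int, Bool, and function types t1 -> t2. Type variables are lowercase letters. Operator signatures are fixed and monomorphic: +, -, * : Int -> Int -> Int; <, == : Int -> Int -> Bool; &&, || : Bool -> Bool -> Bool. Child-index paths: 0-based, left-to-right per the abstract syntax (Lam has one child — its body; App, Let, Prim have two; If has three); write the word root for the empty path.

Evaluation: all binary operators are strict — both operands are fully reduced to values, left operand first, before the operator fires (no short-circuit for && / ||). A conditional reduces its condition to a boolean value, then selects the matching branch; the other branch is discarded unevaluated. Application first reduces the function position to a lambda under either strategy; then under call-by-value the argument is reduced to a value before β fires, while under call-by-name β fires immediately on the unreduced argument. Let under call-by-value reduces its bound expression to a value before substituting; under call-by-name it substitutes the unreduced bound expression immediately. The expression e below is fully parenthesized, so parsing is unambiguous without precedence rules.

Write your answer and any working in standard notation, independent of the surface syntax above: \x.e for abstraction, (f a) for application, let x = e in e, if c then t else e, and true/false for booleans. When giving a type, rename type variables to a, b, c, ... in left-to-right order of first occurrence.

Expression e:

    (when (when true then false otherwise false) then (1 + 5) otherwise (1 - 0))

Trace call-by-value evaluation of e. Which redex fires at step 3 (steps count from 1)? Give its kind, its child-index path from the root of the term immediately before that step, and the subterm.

Derivation:
step 0: (if (if true then false else false) then (1 + 5) else (1 - 0))
step 1: [if@0] (if false then (1 + 5) else (1 - 0))
step 2: [if@root] (1 - 0)
step 3: [delta@root] 1

Answer: delta at root : (1 - 0)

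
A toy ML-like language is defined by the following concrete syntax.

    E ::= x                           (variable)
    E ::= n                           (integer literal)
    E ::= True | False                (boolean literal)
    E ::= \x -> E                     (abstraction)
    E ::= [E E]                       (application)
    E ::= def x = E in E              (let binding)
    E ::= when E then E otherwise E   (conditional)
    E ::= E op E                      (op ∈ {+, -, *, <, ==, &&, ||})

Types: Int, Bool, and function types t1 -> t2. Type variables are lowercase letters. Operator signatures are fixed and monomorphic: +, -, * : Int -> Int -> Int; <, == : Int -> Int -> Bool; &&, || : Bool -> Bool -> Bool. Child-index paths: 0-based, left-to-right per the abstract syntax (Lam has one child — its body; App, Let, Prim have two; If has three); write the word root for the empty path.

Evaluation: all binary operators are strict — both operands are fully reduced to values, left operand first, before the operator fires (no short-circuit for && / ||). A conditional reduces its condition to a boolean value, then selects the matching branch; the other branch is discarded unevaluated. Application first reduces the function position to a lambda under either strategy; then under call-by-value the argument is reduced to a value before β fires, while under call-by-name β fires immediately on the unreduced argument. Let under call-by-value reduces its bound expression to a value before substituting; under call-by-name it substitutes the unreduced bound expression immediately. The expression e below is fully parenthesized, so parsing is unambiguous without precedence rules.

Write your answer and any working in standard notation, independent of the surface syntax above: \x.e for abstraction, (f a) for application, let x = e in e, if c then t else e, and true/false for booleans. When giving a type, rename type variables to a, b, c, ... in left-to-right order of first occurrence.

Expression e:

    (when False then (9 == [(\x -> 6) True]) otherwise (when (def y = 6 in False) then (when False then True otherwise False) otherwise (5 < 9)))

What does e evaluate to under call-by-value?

Answer: true

Working:
step 0: (if false then (9 == ((\x.6) true)) else (if (let y = 6 in false) then (if false then true else false) else (5 < 9)))
step 1: [if@root] (if (let y = 6 in false) then (if false then true else false) else (5 < 9))
step 2: [let@0] (if false then (if false then true else false) else (5 < 9))
step 3: [if@root] (5 < 9)
step 4: [delta@root] true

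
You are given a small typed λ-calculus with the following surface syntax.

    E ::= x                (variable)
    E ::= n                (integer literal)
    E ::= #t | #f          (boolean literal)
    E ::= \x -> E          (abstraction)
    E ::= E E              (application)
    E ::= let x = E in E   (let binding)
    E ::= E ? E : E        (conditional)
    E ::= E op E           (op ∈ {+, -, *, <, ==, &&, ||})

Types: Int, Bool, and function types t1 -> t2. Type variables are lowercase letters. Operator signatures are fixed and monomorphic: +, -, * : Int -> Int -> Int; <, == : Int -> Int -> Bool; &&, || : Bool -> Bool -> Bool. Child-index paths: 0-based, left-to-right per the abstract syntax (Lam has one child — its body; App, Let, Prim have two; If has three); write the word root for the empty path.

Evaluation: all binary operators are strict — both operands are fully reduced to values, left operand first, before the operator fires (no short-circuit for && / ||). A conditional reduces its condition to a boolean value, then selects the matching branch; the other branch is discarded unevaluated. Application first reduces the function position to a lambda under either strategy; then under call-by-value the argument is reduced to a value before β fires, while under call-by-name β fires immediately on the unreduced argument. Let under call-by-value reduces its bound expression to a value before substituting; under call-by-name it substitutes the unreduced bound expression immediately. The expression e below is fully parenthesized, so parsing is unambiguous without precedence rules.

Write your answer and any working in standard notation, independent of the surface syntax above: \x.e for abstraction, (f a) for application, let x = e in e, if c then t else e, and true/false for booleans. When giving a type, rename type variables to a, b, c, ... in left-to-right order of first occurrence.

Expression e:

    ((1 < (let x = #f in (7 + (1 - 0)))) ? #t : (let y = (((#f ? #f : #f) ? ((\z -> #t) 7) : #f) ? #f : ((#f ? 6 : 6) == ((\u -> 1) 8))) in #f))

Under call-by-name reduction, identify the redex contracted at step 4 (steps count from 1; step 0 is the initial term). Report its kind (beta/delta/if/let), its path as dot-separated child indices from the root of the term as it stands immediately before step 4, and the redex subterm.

Answer: delta at 0 : (1 < 8)

Trace:
step 0: (if (1 < (let x = false in (7 + (1 - 0)))) then true else (let y = (if (if (if false then false else false) then ((\z.true) 7) else false) then false else ((if false then 6 else 6) == ((\u.1) 8))) in false))
step 1: [let@0.1] (if (1 < (7 + (1 - 0))) then true else (let y = (if (if (if false then false else false) then ((\z.true) 7) else false) then false else ((if false then 6 else 6) == ((\u.1) 8))) in false))
step 2: [delta@0.1.1] (if (1 < (7 + 1)) then true else (let y = (if (if (if false then false else false) then ((\z.true) 7) else false) then false else ((if false then 6 else 6) == ((\u.1) 8))) in false))
step 3: [delta@0.1] (if (1 < 8) then true else (let y = (if (if (if false then false else false) then ((\z.true) 7) else false) then false else ((if false then 6 else 6) == ((\u.1) 8))) in false))
step 4: [delta@0] (if true then true else (let y = (if (if (if false then false else false) then ((\z.true) 7) else false) then false else ((if false then 6 else 6) == ((\u.1) 8))) in false))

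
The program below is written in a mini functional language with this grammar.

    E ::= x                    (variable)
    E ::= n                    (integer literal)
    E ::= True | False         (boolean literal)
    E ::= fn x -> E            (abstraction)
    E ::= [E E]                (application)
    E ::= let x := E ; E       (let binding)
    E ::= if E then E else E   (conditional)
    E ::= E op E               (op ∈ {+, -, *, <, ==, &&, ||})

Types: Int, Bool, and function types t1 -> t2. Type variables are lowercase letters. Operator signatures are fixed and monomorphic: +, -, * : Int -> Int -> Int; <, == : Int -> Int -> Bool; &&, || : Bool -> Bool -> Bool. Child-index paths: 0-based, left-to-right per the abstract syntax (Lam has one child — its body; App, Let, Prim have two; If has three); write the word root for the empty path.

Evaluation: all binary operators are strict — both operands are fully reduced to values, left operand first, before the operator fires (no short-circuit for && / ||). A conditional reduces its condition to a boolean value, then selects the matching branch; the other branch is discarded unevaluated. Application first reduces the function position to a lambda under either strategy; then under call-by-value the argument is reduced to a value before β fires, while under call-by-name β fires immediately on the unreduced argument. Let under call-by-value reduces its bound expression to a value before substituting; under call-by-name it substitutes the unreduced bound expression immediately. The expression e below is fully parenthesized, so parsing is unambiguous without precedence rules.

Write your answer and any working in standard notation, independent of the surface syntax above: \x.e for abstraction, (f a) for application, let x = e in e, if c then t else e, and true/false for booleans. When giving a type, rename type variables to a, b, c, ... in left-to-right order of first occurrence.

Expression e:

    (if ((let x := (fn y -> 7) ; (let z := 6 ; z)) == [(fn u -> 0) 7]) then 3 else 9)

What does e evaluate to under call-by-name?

Answer: 9

Derivation:
step 0: (if ((let x = (\y.7) in (let z = 6 in z)) == ((\u.0) 7)) then 3 else 9)
step 1: [let@0.0] (if ((let z = 6 in z) == ((\u.0) 7)) then 3 else 9)
step 2: [let@0.0] (if (6 == ((\u.0) 7)) then 3 else 9)
step 3: [beta@0.1] (if (6 == 0) then 3 else 9)
step 4: [delta@0] (if false then 3 else 9)
step 5: [if@root] 9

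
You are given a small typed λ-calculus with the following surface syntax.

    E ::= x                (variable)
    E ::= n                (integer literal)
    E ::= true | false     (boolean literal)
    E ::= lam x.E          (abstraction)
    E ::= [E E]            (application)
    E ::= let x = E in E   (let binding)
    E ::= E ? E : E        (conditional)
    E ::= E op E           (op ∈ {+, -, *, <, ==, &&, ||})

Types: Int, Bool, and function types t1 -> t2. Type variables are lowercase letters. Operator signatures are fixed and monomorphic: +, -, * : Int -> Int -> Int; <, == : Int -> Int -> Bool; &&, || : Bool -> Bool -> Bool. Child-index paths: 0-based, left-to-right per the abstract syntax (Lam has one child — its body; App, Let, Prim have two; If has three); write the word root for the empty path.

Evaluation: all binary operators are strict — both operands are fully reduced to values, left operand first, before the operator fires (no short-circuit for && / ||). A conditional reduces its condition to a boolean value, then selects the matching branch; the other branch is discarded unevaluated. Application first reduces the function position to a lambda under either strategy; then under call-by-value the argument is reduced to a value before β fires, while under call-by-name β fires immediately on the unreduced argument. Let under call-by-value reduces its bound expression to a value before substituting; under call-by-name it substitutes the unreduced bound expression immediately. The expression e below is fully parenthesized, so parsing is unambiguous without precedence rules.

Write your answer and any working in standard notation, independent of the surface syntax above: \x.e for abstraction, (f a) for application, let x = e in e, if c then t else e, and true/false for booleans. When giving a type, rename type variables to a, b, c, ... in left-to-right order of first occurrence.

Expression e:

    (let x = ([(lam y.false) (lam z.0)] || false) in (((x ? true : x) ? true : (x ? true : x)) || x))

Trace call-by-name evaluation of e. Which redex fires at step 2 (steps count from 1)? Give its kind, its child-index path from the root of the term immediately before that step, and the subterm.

Answer: beta at 0.0.0.0 : ((\y.false) (\z.0))

Working:
step 0: (let x = (((\y.false) (\z.0)) || false) in ((if (if x then true else x) then true else (if x then true else x)) || x))
step 1: [let@root] ((if (if (((\y.false) (\z.0)) || false) then true else (((\y.false) (\z.0)) || false)) then true else (if (((\y.false) (\z.0)) || false) then true else (((\y.false) (\z.0)) || false))) || (((\y.false) (\z.0)) || false))
step 2: [beta@0.0.0.0] ((if (if (false || false) then true else (((\y.false) (\z.0)) || false)) then true else (if (((\y.false) (\z.0)) || false) then true else (((\y.false) (\z.0)) || false))) || (((\y.false) (\z.0)) || false))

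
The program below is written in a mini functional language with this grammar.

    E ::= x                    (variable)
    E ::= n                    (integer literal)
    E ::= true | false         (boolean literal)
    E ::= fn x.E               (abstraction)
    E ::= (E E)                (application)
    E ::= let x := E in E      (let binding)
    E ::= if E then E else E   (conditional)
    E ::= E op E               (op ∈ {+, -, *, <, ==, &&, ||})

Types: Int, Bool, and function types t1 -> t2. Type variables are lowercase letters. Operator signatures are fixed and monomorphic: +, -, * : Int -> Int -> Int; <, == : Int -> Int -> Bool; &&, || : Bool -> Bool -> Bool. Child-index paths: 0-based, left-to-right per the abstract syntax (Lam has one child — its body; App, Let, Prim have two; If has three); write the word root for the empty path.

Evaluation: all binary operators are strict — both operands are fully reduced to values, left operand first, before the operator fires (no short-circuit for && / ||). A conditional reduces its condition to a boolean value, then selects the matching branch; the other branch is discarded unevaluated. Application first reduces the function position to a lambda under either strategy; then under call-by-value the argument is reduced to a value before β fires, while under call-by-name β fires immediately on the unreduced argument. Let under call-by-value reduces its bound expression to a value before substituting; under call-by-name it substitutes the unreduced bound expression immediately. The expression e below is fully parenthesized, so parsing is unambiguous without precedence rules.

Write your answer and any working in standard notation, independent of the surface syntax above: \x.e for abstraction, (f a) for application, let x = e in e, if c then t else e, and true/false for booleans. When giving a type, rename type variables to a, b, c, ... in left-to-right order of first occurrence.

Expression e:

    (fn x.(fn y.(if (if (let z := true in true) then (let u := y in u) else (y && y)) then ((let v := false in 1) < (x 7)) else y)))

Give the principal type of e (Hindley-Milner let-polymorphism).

Answer: (Int -> Int) -> Bool -> Bool

Trace:
let z : Bool
  unify Bool ~ Bool
y : b
let u : b
u : b
y : b
  unify b ~ Bool
y : Bool
  unify Bool ~ Bool
  unify Bool ~ Bool
  unify Bool ~ Bool
let v : Bool
  unify Int ~ Int
x : a
  unify a ~ Int -> c
_ _ : c
  unify c ~ Int
y : Bool
  unify Bool ~ Bool
\y._ : Bool -> Bool
\x._ : (Int -> Int) -> Bool -> Bool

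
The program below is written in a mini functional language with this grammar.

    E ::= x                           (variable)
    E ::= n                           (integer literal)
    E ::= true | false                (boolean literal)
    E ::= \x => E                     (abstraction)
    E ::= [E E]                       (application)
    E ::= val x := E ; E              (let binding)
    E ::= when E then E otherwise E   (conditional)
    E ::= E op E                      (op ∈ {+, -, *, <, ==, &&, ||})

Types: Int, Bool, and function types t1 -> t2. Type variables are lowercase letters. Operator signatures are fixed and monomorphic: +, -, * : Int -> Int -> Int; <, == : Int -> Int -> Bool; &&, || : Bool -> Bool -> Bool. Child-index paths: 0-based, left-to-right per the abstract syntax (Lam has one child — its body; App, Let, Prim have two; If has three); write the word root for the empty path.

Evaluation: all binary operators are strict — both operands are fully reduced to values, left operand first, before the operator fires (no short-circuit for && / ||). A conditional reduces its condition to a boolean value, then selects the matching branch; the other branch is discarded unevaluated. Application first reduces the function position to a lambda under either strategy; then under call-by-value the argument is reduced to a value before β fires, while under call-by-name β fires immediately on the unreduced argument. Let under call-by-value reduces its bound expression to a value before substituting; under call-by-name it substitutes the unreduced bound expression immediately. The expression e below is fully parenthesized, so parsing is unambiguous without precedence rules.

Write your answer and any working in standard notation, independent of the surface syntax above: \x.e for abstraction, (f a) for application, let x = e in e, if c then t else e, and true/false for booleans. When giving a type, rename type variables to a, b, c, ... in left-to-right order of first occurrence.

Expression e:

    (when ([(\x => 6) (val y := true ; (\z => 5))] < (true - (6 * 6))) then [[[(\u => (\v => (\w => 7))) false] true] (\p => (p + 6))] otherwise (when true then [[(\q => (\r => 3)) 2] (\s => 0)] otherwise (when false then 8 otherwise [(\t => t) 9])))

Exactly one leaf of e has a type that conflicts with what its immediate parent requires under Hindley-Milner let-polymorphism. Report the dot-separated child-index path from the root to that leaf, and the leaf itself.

Answer: 0.1.0 : true

Trace:
\x._ : a -> Int
let y : Bool
\z._ : b -> Int
  unify a -> Int ~ (b -> Int) -> c
  unify a ~ b -> Int
  unify Int ~ c
_ _ : Int
  unify Int ~ Int
  unify Bool ~ Int
  FAIL: mismatch Bool ~ Int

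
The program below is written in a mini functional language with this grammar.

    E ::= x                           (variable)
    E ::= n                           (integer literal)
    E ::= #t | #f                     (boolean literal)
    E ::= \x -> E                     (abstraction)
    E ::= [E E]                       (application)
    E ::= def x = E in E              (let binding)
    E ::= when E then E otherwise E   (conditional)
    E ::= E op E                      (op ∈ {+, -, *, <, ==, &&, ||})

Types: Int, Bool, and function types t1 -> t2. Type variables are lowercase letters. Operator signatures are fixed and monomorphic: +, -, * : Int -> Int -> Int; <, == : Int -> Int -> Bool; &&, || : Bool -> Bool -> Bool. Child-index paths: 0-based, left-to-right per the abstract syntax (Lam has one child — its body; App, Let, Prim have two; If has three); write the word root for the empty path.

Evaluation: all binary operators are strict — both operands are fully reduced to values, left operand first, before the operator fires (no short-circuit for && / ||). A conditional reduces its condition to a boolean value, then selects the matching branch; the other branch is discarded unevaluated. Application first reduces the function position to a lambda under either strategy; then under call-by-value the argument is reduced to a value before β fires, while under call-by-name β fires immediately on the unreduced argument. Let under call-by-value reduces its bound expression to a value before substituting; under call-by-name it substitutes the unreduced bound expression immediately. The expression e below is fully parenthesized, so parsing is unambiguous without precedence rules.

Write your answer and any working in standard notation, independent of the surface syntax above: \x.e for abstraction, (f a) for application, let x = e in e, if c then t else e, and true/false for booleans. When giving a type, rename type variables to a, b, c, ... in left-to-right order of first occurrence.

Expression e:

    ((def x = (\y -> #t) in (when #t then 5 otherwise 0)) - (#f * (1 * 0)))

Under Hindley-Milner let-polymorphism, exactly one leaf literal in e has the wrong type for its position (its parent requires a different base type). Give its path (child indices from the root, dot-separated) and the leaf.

Working:
\y._ : a -> Bool
let x : forall. a -> Bool
  unify Bool ~ Bool
  unify Int ~ Int
  unify Int ~ Int
  unify Bool ~ Int
  FAIL: mismatch Bool ~ Int

Answer: 1.0 : false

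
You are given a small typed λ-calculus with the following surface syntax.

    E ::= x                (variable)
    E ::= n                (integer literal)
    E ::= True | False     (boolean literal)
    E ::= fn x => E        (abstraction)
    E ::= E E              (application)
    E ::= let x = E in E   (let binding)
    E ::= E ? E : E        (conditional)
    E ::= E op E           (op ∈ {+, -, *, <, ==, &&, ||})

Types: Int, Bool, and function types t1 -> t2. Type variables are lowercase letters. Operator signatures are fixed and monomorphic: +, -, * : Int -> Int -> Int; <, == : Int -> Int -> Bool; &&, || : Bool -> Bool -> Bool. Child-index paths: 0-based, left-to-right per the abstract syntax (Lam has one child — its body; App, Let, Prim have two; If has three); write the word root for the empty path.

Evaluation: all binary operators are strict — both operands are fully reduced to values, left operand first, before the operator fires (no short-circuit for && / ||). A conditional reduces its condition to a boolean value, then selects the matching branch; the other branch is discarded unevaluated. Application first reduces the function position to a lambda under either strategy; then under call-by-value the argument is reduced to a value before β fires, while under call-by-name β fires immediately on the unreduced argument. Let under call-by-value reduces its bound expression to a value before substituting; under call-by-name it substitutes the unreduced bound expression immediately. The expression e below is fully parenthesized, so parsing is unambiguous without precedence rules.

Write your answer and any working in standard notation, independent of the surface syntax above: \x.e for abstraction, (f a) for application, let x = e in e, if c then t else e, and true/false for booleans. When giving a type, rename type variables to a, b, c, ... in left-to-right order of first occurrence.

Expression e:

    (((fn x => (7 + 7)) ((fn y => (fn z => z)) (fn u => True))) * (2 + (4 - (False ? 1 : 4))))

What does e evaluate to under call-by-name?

Derivation:
step 0: (((\x.(7 + 7)) ((\y.(\z.z)) (\u.true))) * (2 + (4 - (if false then 1 else 4))))
step 1: [beta@0] ((7 + 7) * (2 + (4 - (if false then 1 else 4))))
step 2: [delta@0] (14 * (2 + (4 - (if false then 1 else 4))))
step 3: [if@1.1.1] (14 * (2 + (4 - 4)))
step 4: [delta@1.1] (14 * (2 + 0))
step 5: [delta@1] (14 * 2)
step 6: [delta@root] 28

Answer: 28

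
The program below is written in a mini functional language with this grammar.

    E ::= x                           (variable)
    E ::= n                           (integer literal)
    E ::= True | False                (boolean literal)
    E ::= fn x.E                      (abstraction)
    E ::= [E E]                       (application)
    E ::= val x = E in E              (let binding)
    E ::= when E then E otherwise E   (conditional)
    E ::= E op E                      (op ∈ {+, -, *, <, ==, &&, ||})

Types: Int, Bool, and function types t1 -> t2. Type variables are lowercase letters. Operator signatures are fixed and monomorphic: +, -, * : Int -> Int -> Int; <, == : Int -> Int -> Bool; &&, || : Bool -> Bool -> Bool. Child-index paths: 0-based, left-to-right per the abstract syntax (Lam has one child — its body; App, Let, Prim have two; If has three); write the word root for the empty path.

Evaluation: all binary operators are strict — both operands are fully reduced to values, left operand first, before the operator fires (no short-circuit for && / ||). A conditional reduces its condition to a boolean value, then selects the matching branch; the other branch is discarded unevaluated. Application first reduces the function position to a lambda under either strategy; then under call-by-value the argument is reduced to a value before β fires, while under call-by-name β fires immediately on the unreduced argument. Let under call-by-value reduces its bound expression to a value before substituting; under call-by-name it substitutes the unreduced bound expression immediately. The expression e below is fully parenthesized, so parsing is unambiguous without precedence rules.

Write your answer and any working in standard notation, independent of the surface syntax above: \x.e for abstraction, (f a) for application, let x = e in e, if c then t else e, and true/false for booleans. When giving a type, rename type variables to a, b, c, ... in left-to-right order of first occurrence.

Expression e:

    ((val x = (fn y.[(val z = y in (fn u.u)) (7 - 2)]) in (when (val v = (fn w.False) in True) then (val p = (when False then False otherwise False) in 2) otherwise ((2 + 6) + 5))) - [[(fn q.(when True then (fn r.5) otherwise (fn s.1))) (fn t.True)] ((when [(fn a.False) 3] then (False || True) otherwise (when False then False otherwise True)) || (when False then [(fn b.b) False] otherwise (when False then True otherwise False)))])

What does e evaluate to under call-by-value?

Answer: -3

Trace:
step 0: ((let x = (\y.((let z = y in (\u.u)) (7 - 2))) in (if (let v = (\w.false) in true) then (let p = (if false then false else false) in 2) else ((2 + 6) + 5))) - (((\q.(if true then (\r.5) else (\s.1))) (\t.true)) ((if ((\a.false) 3) then (false || true) else (if false then false else true)) || (if false then ((\b.b) false) else (if false then true else false)))))
step 1: [let@0] ((if (let v = (\w.false) in true) then (let p = (if false then false else false) in 2) else ((2 + 6) + 5)) - (((\q.(if true then (\r.5) else (\s.1))) (\t.true)) ((if ((\a.false) 3) then (false || true) else (if false then false else true)) || (if false then ((\b.b) false) else (if false then true else false)))))
step 2: [let@0.0] ((if true then (let p = (if false then false else false) in 2) else ((2 + 6) + 5)) - (((\q.(if true then (\r.5) else (\s.1))) (\t.true)) ((if ((\a.false) 3) then (false || true) else (if false then false else true)) || (if false then ((\b.b) false) else (if false then true else false)))))
step 3: [if@0] ((let p = (if false then false else false) in 2) - (((\q.(if true then (\r.5) else (\s.1))) (\t.true)) ((if ((\a.false) 3) then (false || true) else (if false then false else true)) || (if false then ((\b.b) false) else (if false then true else false)))))
step 4: [if@0.0] ((let p = false in 2) - (((\q.(if true then (\r.5) else (\s.1))) (\t.true)) ((if ((\a.false) 3) then (false || true) else (if false then false else true)) || (if false then ((\b.b) false) else (if false then true else false)))))
step 5: [let@0] (2 - (((\q.(if true then (\r.5) else (\s.1))) (\t.true)) ((if ((\a.false) 3) then (false || true) else (if false then false else true)) || (if false then ((\b.b) false) else (if false then true else false)))))
step 6: [beta@1.0] (2 - ((if true then (\r.5) else (\s.1)) ((if ((\a.false) 3) then (false || true) else (if false then false else true)) || (if false then ((\b.b) false) else (if false then true else false)))))
step 7: [if@1.0] (2 - ((\r.5) ((if ((\a.false) 3) then (false || true) else (if false then false else true)) || (if false then ((\b.b) false) else (if false then true else false)))))
step 8: [beta@1.1.0.0] (2 - ((\r.5) ((if false then (false || true) else (if false then false else true)) || (if false then ((\b.b) false) else (if false then true else false)))))
step 9: [if@1.1.0] (2 - ((\r.5) ((if false then false else true) || (if false then ((\b.b) false) else (if false then true else false)))))
step 10: [if@1.1.0] (2 - ((\r.5) (true || (if false then ((\b.b) false) else (if false then true else false)))))
step 11: [if@1.1.1] (2 - ((\r.5) (true || (if false then true else false))))
step 12: [if@1.1.1] (2 - ((\r.5) (true || false)))
step 13: [delta@1.1] (2 - ((\r.5) true))
step 14: [beta@1] (2 - 5)
step 15: [delta@root] -3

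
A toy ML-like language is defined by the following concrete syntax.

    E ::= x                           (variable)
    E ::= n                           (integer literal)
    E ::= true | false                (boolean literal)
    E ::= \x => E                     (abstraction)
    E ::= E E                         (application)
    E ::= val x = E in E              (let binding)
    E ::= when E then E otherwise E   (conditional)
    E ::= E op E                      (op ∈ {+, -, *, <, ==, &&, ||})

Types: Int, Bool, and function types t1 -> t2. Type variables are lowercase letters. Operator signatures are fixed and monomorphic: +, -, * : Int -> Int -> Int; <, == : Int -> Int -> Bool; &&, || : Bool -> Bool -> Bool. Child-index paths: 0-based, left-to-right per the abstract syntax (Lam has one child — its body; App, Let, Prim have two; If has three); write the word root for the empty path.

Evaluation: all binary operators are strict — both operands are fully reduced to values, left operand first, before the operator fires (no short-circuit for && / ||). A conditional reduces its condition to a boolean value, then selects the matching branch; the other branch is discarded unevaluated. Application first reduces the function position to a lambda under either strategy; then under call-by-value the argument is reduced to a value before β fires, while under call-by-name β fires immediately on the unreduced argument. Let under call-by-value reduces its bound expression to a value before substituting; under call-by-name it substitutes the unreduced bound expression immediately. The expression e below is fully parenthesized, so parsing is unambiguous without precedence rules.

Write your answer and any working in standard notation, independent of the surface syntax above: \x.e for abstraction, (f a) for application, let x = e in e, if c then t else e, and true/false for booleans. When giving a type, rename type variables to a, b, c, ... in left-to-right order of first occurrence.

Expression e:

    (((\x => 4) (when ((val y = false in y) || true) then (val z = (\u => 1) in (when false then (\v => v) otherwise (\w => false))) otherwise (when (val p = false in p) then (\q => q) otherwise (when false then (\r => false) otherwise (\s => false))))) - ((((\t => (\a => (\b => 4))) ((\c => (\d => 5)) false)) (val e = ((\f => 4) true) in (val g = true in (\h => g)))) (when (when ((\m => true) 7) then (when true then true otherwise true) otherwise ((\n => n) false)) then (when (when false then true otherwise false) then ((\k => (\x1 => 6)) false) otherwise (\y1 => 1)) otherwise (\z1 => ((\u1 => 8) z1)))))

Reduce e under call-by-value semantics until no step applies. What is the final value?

Answer: 0

Derivation:
step 0: (((\x.4) (if ((let y = false in y) || true) then (let z = (\u.1) in (if false then (\v.v) else (\w.false))) else (if (let p = false in p) then (\q.q) else (if false then (\r.false) else (\s.false))))) - ((((\t.(\a.(\b.4))) ((\c.(\d.5)) false)) (let e = ((\f.4) true) in (let g = true in (\h.g)))) (if (if ((\m.true) 7) then (if true then true else true) else ((\n.n) false)) then (if (if false then true else false) then ((\k.(\x1.6)) false) else (\y1.1)) else (\z1.((\u1.8) z1)))))
step 1: [let@0.1.0.0] (((\x.4) (if (false || true) then (let z = (\u.1) in (if false then (\v.v) else (\w.false))) else (if (let p = false in p) then (\q.q) else (if false then (\r.false) else (\s.false))))) - ((((\t.(\a.(\b.4))) ((\c.(\d.5)) false)) (let e = ((\f.4) true) in (let g = true in (\h.g)))) (if (if ((\m.true) 7) then (if true then true else true) else ((\n.n) false)) then (if (if false then true else false) then ((\k.(\x1.6)) false) else (\y1.1)) else (\z1.((\u1.8) z1)))))
step 2: [delta@0.1.0] (((\x.4) (if true then (let z = (\u.1) in (if false then (\v.v) else (\w.false))) else (if (let p = false in p) then (\q.q) else (if false then (\r.false) else (\s.false))))) - ((((\t.(\a.(\b.4))) ((\c.(\d.5)) false)) (let e = ((\f.4) true) in (let g = true in (\h.g)))) (if (if ((\m.true) 7) then (if true then true else true) else ((\n.n) false)) then (if (if false then true else false) then ((\k.(\x1.6)) false) else (\y1.1)) else (\z1.((\u1.8) z1)))))
step 3: [if@0.1] (((\x.4) (let z = (\u.1) in (if false then (\v.v) else (\w.false)))) - ((((\t.(\a.(\b.4))) ((\c.(\d.5)) false)) (let e = ((\f.4) true) in (let g = true in (\h.g)))) (if (if ((\m.true) 7) then (if true then true else true) else ((\n.n) false)) then (if (if false then true else false) then ((\k.(\x1.6)) false) else (\y1.1)) else (\z1.((\u1.8) z1)))))
step 4: [let@0.1] (((\x.4) (if false then (\v.v) else (\w.false))) - ((((\t.(\a.(\b.4))) ((\c.(\d.5)) false)) (let e = ((\f.4) true) in (let g = true in (\h.g)))) (if (if ((\m.true) 7) then (if true then true else true) else ((\n.n) false)) then (if (if false then true else false) then ((\k.(\x1.6)) false) else (\y1.1)) else (\z1.((\u1.8) z1)))))
step 5: [if@0.1] (((\x.4) (\w.false)) - ((((\t.(\a.(\b.4))) ((\c.(\d.5)) false)) (let e = ((\f.4) true) in (let g = true in (\h.g)))) (if (if ((\m.true) 7) then (if true then true else true) else ((\n.n) false)) then (if (if false then true else false) then ((\k.(\x1.6)) false) else (\y1.1)) else (\z1.((\u1.8) z1)))))
step 6: [beta@0] (4 - ((((\t.(\a.(\b.4))) ((\c.(\d.5)) false)) (let e = ((\f.4) true) in (let g = true in (\h.g)))) (if (if ((\m.true) 7) then (if true then true else true) else ((\n.n) false)) then (if (if false then true else false) then ((\k.(\x1.6)) false) else (\y1.1)) else (\z1.((\u1.8) z1)))))
step 7: [beta@1.0.0.1] (4 - ((((\t.(\a.(\b.4))) (\d.5)) (let e = ((\f.4) true) in (let g = true in (\h.g)))) (if (if ((\m.true) 7) then (if true then true else true) else ((\n.n) false)) then (if (if false then true else false) then ((\k.(\x1.6)) false) else (\y1.1)) else (\z1.((\u1.8) z1)))))
step 8: [beta@1.0.0] (4 - (((\a.(\b.4)) (let e = ((\f.4) true) in (let g = true in (\h.g)))) (if (if ((\m.true) 7) then (if true then true else true) else ((\n.n) false)) then (if (if false then true else false) then ((\k.(\x1.6)) false) else (\y1.1)) else (\z1.((\u1.8) z1)))))
step 9: [beta@1.0.1.0] (4 - (((\a.(\b.4)) (let e = 4 in (let g = true in (\h.g)))) (if (if ((\m.true) 7) then (if true then true else true) else ((\n.n) false)) then (if (if false then true else false) then ((\k.(\x1.6)) false) else (\y1.1)) else (\z1.((\u1.8) z1)))))
step 10: [let@1.0.1] (4 - (((\a.(\b.4)) (let g = true in (\h.g))) (if (if ((\m.true) 7) then (if true then true else true) else ((\n.n) false)) then (if (if false then true else false) then ((\k.(\x1.6)) false) else (\y1.1)) else (\z1.((\u1.8) z1)))))
step 11: [let@1.0.1] (4 - (((\a.(\b.4)) (\h.true)) (if (if ((\m.true) 7) then (if true then true else true) else ((\n.n) false)) then (if (if false then true else false) then ((\k.(\x1.6)) false) else (\y1.1)) else (\z1.((\u1.8) z1)))))
step 12: [beta@1.0] (4 - ((\b.4) (if (if ((\m.true) 7) then (if true then true else true) else ((\n.n) false)) then (if (if false then true else false) then ((\k.(\x1.6)) false) else (\y1.1)) else (\z1.((\u1.8) z1)))))
step 13: [beta@1.1.0.0] (4 - ((\b.4) (if (if true then (if true then true else true) else ((\n.n) false)) then (if (if false then true else false) then ((\k.(\x1.6)) false) else (\y1.1)) else (\z1.((\u1.8) z1)))))
step 14: [if@1.1.0] (4 - ((\b.4) (if (if true then true else true) then (if (if false then true else false) then ((\k.(\x1.6)) false) else (\y1.1)) else (\z1.((\u1.8) z1)))))
step 15: [if@1.1.0] (4 - ((\b.4) (if true then (if (if false then true else false) then ((\k.(\x1.6)) false) else (\y1.1)) else (\z1.((\u1.8) z1)))))
step 16: [if@1.1] (4 - ((\b.4) (if (if false then true else false) then ((\k.(\x1.6)) false) else (\y1.1))))
step 17: [if@1.1.0] (4 - ((\b.4) (if false then ((\k.(\x1.6)) false) else (\y1.1))))
step 18: [if@1.1] (4 - ((\b.4) (\y1.1)))
step 19: [beta@1] (4 - 4)
step 20: [delta@root] 0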